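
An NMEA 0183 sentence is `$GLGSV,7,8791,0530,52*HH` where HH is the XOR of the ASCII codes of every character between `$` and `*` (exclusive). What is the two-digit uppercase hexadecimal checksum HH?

78

XOR the ASCII codes of the payload characters:
  'G' = 0x47 → acc = 0x47
  'L' = 0x4C → acc = 0x0B
  'G' = 0x47 → acc = 0x4C
  'S' = 0x53 → acc = 0x1F
  'V' = 0x56 → acc = 0x49
  ',' = 0x2C → acc = 0x65
  '7' = 0x37 → acc = 0x52
  ',' = 0x2C → acc = 0x7E
  '8' = 0x38 → acc = 0x46
  '7' = 0x37 → acc = 0x71
  '9' = 0x39 → acc = 0x48
  '1' = 0x31 → acc = 0x79
  ',' = 0x2C → acc = 0x55
  '0' = 0x30 → acc = 0x65
  '5' = 0x35 → acc = 0x50
  '3' = 0x33 → acc = 0x63
  '0' = 0x30 → acc = 0x53
  ',' = 0x2C → acc = 0x7F
  '5' = 0x35 → acc = 0x4A
  '2' = 0x32 → acc = 0x78
Checksum = 0x78.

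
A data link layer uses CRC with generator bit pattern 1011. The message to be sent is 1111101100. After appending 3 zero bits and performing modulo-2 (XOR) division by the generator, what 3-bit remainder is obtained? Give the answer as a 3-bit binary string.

110

Append 3 zeros: 1111101100000. Divide by 1011 (XOR where the leading bit is 1):
  pos 0: 1111 XOR 1011 = 0100
  pos 1: 1001 XOR 1011 = 0010
  pos 3: 1001 XOR 1011 = 0010
  pos 5: 1010 XOR 1011 = 0001
  pos 8: 1000 XOR 1011 = 0011
Remainder (last 3 bits) = 110. This is the CRC / FCS.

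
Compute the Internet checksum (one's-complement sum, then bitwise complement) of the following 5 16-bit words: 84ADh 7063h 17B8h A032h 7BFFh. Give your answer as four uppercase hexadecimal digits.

D704

One's-complement addition (fold any carry out of bit 15 back into bit 0):
  0x84AD + 0x7063 = 0x0F510
  0xF510 + 0x17B8 = 0x10CC8 → wrap carry → 0x0CC9
  0x0CC9 + 0xA032 = 0x0ACFB
  0xACFB + 0x7BFF = 0x128FA → wrap carry → 0x28FB
One's-complement sum = 0x28FB.
Checksum = ~0x28FB & 0xFFFF = 0xD704.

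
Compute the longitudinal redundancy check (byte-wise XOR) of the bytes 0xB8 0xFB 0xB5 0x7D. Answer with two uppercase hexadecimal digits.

XOR the bytes together:
  start with 0xB8
  0xB8 ⊕ 0xFB = 0x43
  0x43 ⊕ 0xB5 = 0xF6
  0xF6 ⊕ 0x7D = 0x8B

8B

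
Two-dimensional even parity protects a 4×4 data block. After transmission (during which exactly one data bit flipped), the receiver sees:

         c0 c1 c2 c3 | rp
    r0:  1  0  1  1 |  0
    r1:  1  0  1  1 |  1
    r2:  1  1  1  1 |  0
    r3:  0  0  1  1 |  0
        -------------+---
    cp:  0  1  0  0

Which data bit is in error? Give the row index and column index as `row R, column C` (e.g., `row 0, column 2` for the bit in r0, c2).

row 0, column 0

Recompute each row's even parity and compare to rp:
  r0: data parity 1, sent rp 0 → mismatch
  r1: data parity 1, sent rp 1 → ok
  r2: data parity 0, sent rp 0 → ok
  r3: data parity 0, sent rp 0 → ok
Recompute each column's even parity and compare to cp:
  c0: data parity 1, sent cp 0 → mismatch
  c1: data parity 1, sent cp 1 → ok
  c2: data parity 0, sent cp 0 → ok
  c3: data parity 0, sent cp 0 → ok
Exactly one row (r0) and one column (c0) fail → the flipped bit is at their intersection.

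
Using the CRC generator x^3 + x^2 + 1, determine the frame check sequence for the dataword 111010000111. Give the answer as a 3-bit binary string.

000

Append 3 zeros: 111010000111000. Divide by 1101 (XOR where the leading bit is 1):
  pos 0: 1110 XOR 1101 = 0011
  pos 2: 1110 XOR 1101 = 0011
  pos 4: 1100 XOR 1101 = 0001
  pos 7: 1011 XOR 1101 = 0110
  pos 8: 1101 XOR 1101 = 0000
Remainder (last 3 bits) = 000. This is the CRC / FCS.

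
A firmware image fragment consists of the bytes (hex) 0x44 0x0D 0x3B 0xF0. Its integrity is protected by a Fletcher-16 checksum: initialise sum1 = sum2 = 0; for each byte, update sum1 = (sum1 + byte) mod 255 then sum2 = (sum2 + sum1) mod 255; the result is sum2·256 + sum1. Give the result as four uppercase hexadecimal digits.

Running sums (mod 255):
  after byte 0 (0x44): sum1=68, sum2=68
  after byte 1 (0x0D): sum1=81, sum2=149
  after byte 2 (0x3B): sum1=140, sum2=34
  after byte 3 (0xF0): sum1=125, sum2=159
Checksum = sum2·256 + sum1 = 159·256 + 125 = 40829 = 0x9F7D.

9F7D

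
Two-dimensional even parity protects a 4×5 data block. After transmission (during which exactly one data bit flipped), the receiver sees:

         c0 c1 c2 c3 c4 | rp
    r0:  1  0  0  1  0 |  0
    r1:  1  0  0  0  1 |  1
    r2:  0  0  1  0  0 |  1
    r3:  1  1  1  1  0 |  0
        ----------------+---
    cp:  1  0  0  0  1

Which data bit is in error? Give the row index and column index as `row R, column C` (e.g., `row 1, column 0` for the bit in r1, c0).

row 1, column 1

Recompute each row's even parity and compare to rp:
  r0: data parity 0, sent rp 0 → ok
  r1: data parity 0, sent rp 1 → mismatch
  r2: data parity 1, sent rp 1 → ok
  r3: data parity 0, sent rp 0 → ok
Recompute each column's even parity and compare to cp:
  c0: data parity 1, sent cp 1 → ok
  c1: data parity 1, sent cp 0 → mismatch
  c2: data parity 0, sent cp 0 → ok
  c3: data parity 0, sent cp 0 → ok
  c4: data parity 1, sent cp 1 → ok
Exactly one row (r1) and one column (c1) fail → the flipped bit is at their intersection.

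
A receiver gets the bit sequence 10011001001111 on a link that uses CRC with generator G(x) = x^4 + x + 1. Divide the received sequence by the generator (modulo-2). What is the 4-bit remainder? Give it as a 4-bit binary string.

0011

Modulo-2 division of 10011001001111 by 10011:
  pos 0: 10011 XOR 10011 = 00000
  pos 7: 10011 XOR 10011 = 00000
Remainder = 0011 (nonzero — an error is detected).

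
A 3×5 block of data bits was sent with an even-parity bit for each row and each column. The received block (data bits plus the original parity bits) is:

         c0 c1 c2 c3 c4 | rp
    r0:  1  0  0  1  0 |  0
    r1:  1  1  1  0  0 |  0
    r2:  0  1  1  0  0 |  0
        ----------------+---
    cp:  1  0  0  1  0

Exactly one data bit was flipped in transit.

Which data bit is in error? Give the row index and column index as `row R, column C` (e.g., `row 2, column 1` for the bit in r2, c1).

row 1, column 0

Recompute each row's even parity and compare to rp:
  r0: data parity 0, sent rp 0 → ok
  r1: data parity 1, sent rp 0 → mismatch
  r2: data parity 0, sent rp 0 → ok
Recompute each column's even parity and compare to cp:
  c0: data parity 0, sent cp 1 → mismatch
  c1: data parity 0, sent cp 0 → ok
  c2: data parity 0, sent cp 0 → ok
  c3: data parity 1, sent cp 1 → ok
  c4: data parity 0, sent cp 0 → ok
Exactly one row (r1) and one column (c0) fail → the flipped bit is at their intersection.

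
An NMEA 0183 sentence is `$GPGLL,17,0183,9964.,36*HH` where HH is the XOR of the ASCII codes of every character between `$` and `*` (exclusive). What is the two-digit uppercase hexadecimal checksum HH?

XOR the ASCII codes of the payload characters:
  'G' = 0x47 → acc = 0x47
  'P' = 0x50 → acc = 0x17
  'G' = 0x47 → acc = 0x50
  'L' = 0x4C → acc = 0x1C
  'L' = 0x4C → acc = 0x50
  ',' = 0x2C → acc = 0x7C
  '1' = 0x31 → acc = 0x4D
  '7' = 0x37 → acc = 0x7A
  ',' = 0x2C → acc = 0x56
  '0' = 0x30 → acc = 0x66
  '1' = 0x31 → acc = 0x57
  '8' = 0x38 → acc = 0x6F
  '3' = 0x33 → acc = 0x5C
  ',' = 0x2C → acc = 0x70
  '9' = 0x39 → acc = 0x49
  '9' = 0x39 → acc = 0x70
  '6' = 0x36 → acc = 0x46
  '4' = 0x34 → acc = 0x72
  '.' = 0x2E → acc = 0x5C
  ',' = 0x2C → acc = 0x70
  '3' = 0x33 → acc = 0x43
  '6' = 0x36 → acc = 0x75
Checksum = 0x75.

75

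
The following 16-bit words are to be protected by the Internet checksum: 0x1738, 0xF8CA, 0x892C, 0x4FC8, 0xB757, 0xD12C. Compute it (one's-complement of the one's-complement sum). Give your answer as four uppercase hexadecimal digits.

8E83

One's-complement addition (fold any carry out of bit 15 back into bit 0):
  0x1738 + 0xF8CA = 0x11002 → wrap carry → 0x1003
  0x1003 + 0x892C = 0x0992F
  0x992F + 0x4FC8 = 0x0E8F7
  0xE8F7 + 0xB757 = 0x1A04E → wrap carry → 0xA04F
  0xA04F + 0xD12C = 0x1717B → wrap carry → 0x717C
One's-complement sum = 0x717C.
Checksum = ~0x717C & 0xFFFF = 0x8E83.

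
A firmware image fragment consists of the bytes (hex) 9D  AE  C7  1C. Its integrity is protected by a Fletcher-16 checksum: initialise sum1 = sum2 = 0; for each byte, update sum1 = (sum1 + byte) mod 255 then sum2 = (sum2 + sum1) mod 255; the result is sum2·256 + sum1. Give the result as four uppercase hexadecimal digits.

2E30

Running sums (mod 255):
  after byte 0 (9D): sum1=157, sum2=157
  after byte 1 (AE): sum1=76, sum2=233
  after byte 2 (C7): sum1=20, sum2=253
  after byte 3 (1C): sum1=48, sum2=46
Checksum = sum2·256 + sum1 = 46·256 + 48 = 11824 = 0x2E30.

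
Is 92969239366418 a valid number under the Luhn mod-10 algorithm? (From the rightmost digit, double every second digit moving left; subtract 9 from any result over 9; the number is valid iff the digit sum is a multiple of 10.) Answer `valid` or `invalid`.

invalid

From the right, keep odd positions and double even positions (subtract 9 from any doubled value over 9):
  doubled (positions 2,4,...): 2 3 6 6 9 9 9 → sum 44
  kept (positions 1,3,...): 8 4 6 9 2 6 2 → sum 37
Total = 81.
81 mod 10 = 1, so the number is invalid.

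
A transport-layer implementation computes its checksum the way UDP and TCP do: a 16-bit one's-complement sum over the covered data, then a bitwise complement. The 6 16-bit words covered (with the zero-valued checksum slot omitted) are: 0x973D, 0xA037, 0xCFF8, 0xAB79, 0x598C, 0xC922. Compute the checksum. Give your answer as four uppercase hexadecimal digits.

One's-complement addition (fold any carry out of bit 15 back into bit 0):
  0x973D + 0xA037 = 0x13774 → wrap carry → 0x3775
  0x3775 + 0xCFF8 = 0x1076D → wrap carry → 0x076E
  0x076E + 0xAB79 = 0x0B2E7
  0xB2E7 + 0x598C = 0x10C73 → wrap carry → 0x0C74
  0x0C74 + 0xC922 = 0x0D596
One's-complement sum = 0xD596.
Checksum = ~0xD596 & 0xFFFF = 0x2A69.

2A69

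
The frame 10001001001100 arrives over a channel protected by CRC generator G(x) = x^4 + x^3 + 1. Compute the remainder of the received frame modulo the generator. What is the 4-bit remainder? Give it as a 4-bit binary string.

Modulo-2 division of 10001001001100 by 11001:
  pos 0: 10001 XOR 11001 = 01000
  pos 1: 10000 XOR 11001 = 01001
  pos 2: 10010 XOR 11001 = 01011
  pos 3: 10111 XOR 11001 = 01110
  pos 4: 11100 XOR 11001 = 00101
  pos 6: 10101 XOR 11001 = 01100
  pos 7: 11001 XOR 11001 = 00000
Remainder = 0000 (zero — the frame passes the CRC check).

0000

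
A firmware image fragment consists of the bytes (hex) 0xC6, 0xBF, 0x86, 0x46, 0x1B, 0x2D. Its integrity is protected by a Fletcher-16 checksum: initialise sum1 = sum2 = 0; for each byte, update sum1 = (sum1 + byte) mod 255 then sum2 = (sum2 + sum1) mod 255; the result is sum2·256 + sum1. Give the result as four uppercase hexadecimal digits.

B79B

Running sums (mod 255):
  after byte 0 (0xC6): sum1=198, sum2=198
  after byte 1 (0xBF): sum1=134, sum2=77
  after byte 2 (0x86): sum1=13, sum2=90
  after byte 3 (0x46): sum1=83, sum2=173
  after byte 4 (0x1B): sum1=110, sum2=28
  after byte 5 (0x2D): sum1=155, sum2=183
Checksum = sum2·256 + sum1 = 183·256 + 155 = 47003 = 0xB79B.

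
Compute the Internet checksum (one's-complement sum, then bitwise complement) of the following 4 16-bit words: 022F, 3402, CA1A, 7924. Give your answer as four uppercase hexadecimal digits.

868F

One's-complement addition (fold any carry out of bit 15 back into bit 0):
  0x022F + 0x3402 = 0x03631
  0x3631 + 0xCA1A = 0x1004B → wrap carry → 0x004C
  0x004C + 0x7924 = 0x07970
One's-complement sum = 0x7970.
Checksum = ~0x7970 & 0xFFFF = 0x868F.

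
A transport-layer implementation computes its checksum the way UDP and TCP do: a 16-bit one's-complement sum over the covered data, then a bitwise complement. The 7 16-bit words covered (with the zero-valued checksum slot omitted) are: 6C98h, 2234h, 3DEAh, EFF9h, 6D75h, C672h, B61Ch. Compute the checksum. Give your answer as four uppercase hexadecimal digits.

594A

One's-complement addition (fold any carry out of bit 15 back into bit 0):
  0x6C98 + 0x2234 = 0x08ECC
  0x8ECC + 0x3DEA = 0x0CCB6
  0xCCB6 + 0xEFF9 = 0x1BCAF → wrap carry → 0xBCB0
  0xBCB0 + 0x6D75 = 0x12A25 → wrap carry → 0x2A26
  0x2A26 + 0xC672 = 0x0F098
  0xF098 + 0xB61C = 0x1A6B4 → wrap carry → 0xA6B5
One's-complement sum = 0xA6B5.
Checksum = ~0xA6B5 & 0xFFFF = 0x594A.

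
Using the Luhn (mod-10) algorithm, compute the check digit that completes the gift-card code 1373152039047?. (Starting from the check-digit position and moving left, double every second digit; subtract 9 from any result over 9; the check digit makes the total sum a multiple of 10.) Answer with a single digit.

Partial digits right→left: 7 4 0 9 3 0 2 5 1 3 7 3 1
Double every second digit counting from the check-digit position (so the 1st, 3rd, 5th, ... of the partial from the right).
  doubled (with −9 where >9): 5 0 6 4 2 5 2 → sum 24
  kept as-is: 4 9 0 5 3 3 → sum 24
Total = 24 + 24 = 48.
Check digit = (10 − (48 mod 10)) mod 10 = 2.

2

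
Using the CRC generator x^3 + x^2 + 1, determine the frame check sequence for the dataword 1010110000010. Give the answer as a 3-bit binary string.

Append 3 zeros: 1010110000010000. Divide by 1101 (XOR where the leading bit is 1):
  pos 0: 1010 XOR 1101 = 0111
  pos 1: 1111 XOR 1101 = 0010
  pos 3: 1010 XOR 1101 = 0111
  pos 4: 1110 XOR 1101 = 0011
  pos 6: 1100 XOR 1101 = 0001
  pos 9: 1010 XOR 1101 = 0111
  pos 10: 1110 XOR 1101 = 0011
  pos 12: 1100 XOR 1101 = 0001
Remainder (last 3 bits) = 001. This is the CRC / FCS.

001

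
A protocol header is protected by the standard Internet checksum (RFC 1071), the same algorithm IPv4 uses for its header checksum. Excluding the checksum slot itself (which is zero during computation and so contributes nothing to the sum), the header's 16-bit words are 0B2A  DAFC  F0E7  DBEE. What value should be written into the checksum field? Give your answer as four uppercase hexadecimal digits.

4D02

One's-complement addition (fold any carry out of bit 15 back into bit 0):
  0x0B2A + 0xDAFC = 0x0E626
  0xE626 + 0xF0E7 = 0x1D70D → wrap carry → 0xD70E
  0xD70E + 0xDBEE = 0x1B2FC → wrap carry → 0xB2FD
One's-complement sum = 0xB2FD.
Checksum = ~0xB2FD & 0xFFFF = 0x4D02.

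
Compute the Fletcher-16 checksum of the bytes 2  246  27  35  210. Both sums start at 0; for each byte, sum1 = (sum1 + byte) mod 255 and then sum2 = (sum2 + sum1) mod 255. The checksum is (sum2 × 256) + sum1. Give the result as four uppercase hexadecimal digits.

Running sums (mod 255):
  after byte 0 (2): sum1=2, sum2=2
  after byte 1 (246): sum1=248, sum2=250
  after byte 2 (27): sum1=20, sum2=15
  after byte 3 (35): sum1=55, sum2=70
  after byte 4 (210): sum1=10, sum2=80
Checksum = sum2·256 + sum1 = 80·256 + 10 = 20490 = 0x500A.

500A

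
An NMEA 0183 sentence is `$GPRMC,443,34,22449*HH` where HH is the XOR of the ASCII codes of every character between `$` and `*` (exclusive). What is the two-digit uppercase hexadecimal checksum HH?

XOR the ASCII codes of the payload characters:
  'G' = 0x47 → acc = 0x47
  'P' = 0x50 → acc = 0x17
  'R' = 0x52 → acc = 0x45
  'M' = 0x4D → acc = 0x08
  'C' = 0x43 → acc = 0x4B
  ',' = 0x2C → acc = 0x67
  '4' = 0x34 → acc = 0x53
  '4' = 0x34 → acc = 0x67
  '3' = 0x33 → acc = 0x54
  ',' = 0x2C → acc = 0x78
  '3' = 0x33 → acc = 0x4B
  '4' = 0x34 → acc = 0x7F
  ',' = 0x2C → acc = 0x53
  '2' = 0x32 → acc = 0x61
  '2' = 0x32 → acc = 0x53
  '4' = 0x34 → acc = 0x67
  '4' = 0x34 → acc = 0x53
  '9' = 0x39 → acc = 0x6A
Checksum = 0x6A.

6A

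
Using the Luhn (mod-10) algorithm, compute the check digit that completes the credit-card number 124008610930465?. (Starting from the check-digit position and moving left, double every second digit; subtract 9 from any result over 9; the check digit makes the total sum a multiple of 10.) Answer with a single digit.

Partial digits right→left: 5 6 4 0 3 9 0 1 6 8 0 0 4 2 1
Double every second digit counting from the check-digit position (so the 1st, 3rd, 5th, ... of the partial from the right).
  doubled (with −9 where >9): 1 8 6 0 3 0 8 2 → sum 28
  kept as-is: 6 0 9 1 8 0 2 → sum 26
Total = 28 + 26 = 54.
Check digit = (10 − (54 mod 10)) mod 10 = 6.

6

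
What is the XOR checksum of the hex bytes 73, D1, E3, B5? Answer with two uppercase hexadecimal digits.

XOR the bytes together:
  start with 0x73
  0x73 ⊕ 0xD1 = 0xA2
  0xA2 ⊕ 0xE3 = 0x41
  0x41 ⊕ 0xB5 = 0xF4

F4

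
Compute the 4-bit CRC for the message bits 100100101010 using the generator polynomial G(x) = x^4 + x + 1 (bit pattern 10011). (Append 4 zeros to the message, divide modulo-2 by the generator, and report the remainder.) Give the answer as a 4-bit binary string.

1001

Append 4 zeros: 1001001010100000. Divide by 10011 (XOR where the leading bit is 1):
  pos 0: 10010 XOR 10011 = 00001
  pos 4: 10101 XOR 10011 = 00110
  pos 6: 11001 XOR 10011 = 01010
  pos 7: 10100 XOR 10011 = 00111
  pos 9: 11100 XOR 10011 = 01111
  pos 10: 11110 XOR 10011 = 01101
  pos 11: 11010 XOR 10011 = 01001
Remainder (last 4 bits) = 1001. This is the CRC / FCS.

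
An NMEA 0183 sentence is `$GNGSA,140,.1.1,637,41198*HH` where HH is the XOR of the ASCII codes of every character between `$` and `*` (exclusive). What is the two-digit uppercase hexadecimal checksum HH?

XOR the ASCII codes of the payload characters:
  'G' = 0x47 → acc = 0x47
  'N' = 0x4E → acc = 0x09
  'G' = 0x47 → acc = 0x4E
  'S' = 0x53 → acc = 0x1D
  'A' = 0x41 → acc = 0x5C
  ',' = 0x2C → acc = 0x70
  '1' = 0x31 → acc = 0x41
  '4' = 0x34 → acc = 0x75
  '0' = 0x30 → acc = 0x45
  ',' = 0x2C → acc = 0x69
  '.' = 0x2E → acc = 0x47
  '1' = 0x31 → acc = 0x76
  '.' = 0x2E → acc = 0x58
  '1' = 0x31 → acc = 0x69
  ',' = 0x2C → acc = 0x45
  '6' = 0x36 → acc = 0x73
  '3' = 0x33 → acc = 0x40
  '7' = 0x37 → acc = 0x77
  ',' = 0x2C → acc = 0x5B
  '4' = 0x34 → acc = 0x6F
  '1' = 0x31 → acc = 0x5E
  '1' = 0x31 → acc = 0x6F
  '9' = 0x39 → acc = 0x56
  '8' = 0x38 → acc = 0x6E
Checksum = 0x6E.

6E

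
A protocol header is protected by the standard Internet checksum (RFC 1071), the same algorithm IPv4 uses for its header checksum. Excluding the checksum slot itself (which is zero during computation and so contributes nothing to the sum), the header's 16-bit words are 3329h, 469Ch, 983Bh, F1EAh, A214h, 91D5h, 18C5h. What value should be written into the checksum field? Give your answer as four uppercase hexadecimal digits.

AF64

One's-complement addition (fold any carry out of bit 15 back into bit 0):
  0x3329 + 0x469C = 0x079C5
  0x79C5 + 0x983B = 0x11200 → wrap carry → 0x1201
  0x1201 + 0xF1EA = 0x103EB → wrap carry → 0x03EC
  0x03EC + 0xA214 = 0x0A600
  0xA600 + 0x91D5 = 0x137D5 → wrap carry → 0x37D6
  0x37D6 + 0x18C5 = 0x0509B
One's-complement sum = 0x509B.
Checksum = ~0x509B & 0xFFFF = 0xAF64.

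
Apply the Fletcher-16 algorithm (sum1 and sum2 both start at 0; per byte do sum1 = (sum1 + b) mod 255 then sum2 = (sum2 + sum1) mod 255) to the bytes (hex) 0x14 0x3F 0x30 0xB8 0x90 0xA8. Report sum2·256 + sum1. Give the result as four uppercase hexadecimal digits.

6975

Running sums (mod 255):
  after byte 0 (0x14): sum1=20, sum2=20
  after byte 1 (0x3F): sum1=83, sum2=103
  after byte 2 (0x30): sum1=131, sum2=234
  after byte 3 (0xB8): sum1=60, sum2=39
  after byte 4 (0x90): sum1=204, sum2=243
  after byte 5 (0xA8): sum1=117, sum2=105
Checksum = sum2·256 + sum1 = 105·256 + 117 = 26997 = 0x6975.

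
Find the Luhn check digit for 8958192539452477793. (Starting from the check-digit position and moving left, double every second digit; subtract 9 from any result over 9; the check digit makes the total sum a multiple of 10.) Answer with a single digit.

Partial digits right→left: 3 9 7 7 7 4 2 5 4 9 3 5 2 9 1 8 5 9 8
Double every second digit counting from the check-digit position (so the 1st, 3rd, 5th, ... of the partial from the right).
  doubled (with −9 where >9): 6 5 5 4 8 6 4 2 1 7 → sum 48
  kept as-is: 9 7 4 5 9 5 9 8 9 → sum 65
Total = 48 + 65 = 113.
Check digit = (10 − (113 mod 10)) mod 10 = 7.

7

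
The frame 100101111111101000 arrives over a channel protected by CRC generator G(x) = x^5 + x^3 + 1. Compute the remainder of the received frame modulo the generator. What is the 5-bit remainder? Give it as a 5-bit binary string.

00000

Modulo-2 division of 100101111111101000 by 101001:
  pos 0: 100101 XOR 101001 = 001100
  pos 2: 110011 XOR 101001 = 011010
  pos 3: 110101 XOR 101001 = 011100
  pos 4: 111001 XOR 101001 = 010000
  pos 5: 100001 XOR 101001 = 001000
  pos 7: 100011 XOR 101001 = 001010
  pos 9: 101001 XOR 101001 = 000000
Remainder = 00000 (zero — the frame passes the CRC check).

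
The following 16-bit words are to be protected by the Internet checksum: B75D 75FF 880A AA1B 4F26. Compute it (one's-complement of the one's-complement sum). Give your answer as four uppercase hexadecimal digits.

5156

One's-complement addition (fold any carry out of bit 15 back into bit 0):
  0xB75D + 0x75FF = 0x12D5C → wrap carry → 0x2D5D
  0x2D5D + 0x880A = 0x0B567
  0xB567 + 0xAA1B = 0x15F82 → wrap carry → 0x5F83
  0x5F83 + 0x4F26 = 0x0AEA9
One's-complement sum = 0xAEA9.
Checksum = ~0xAEA9 & 0xFFFF = 0x5156.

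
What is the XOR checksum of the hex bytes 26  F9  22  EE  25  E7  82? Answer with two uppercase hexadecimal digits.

53

XOR the bytes together:
  start with 0x26
  0x26 ⊕ 0xF9 = 0xDF
  0xDF ⊕ 0x22 = 0xFD
  0xFD ⊕ 0xEE = 0x13
  0x13 ⊕ 0x25 = 0x36
  0x36 ⊕ 0xE7 = 0xD1
  0xD1 ⊕ 0x82 = 0x53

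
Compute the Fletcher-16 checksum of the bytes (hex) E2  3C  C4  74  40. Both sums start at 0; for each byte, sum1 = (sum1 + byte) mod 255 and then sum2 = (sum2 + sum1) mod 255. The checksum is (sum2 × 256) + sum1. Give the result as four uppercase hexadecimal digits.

Running sums (mod 255):
  after byte 0 (E2): sum1=226, sum2=226
  after byte 1 (3C): sum1=31, sum2=2
  after byte 2 (C4): sum1=227, sum2=229
  after byte 3 (74): sum1=88, sum2=62
  after byte 4 (40): sum1=152, sum2=214
Checksum = sum2·256 + sum1 = 214·256 + 152 = 54936 = 0xD698.

D698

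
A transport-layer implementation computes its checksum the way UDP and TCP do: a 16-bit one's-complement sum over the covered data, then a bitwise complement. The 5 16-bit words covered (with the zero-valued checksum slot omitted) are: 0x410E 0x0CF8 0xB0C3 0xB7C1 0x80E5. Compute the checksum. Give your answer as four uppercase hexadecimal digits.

C88E

One's-complement addition (fold any carry out of bit 15 back into bit 0):
  0x410E + 0x0CF8 = 0x04E06
  0x4E06 + 0xB0C3 = 0x0FEC9
  0xFEC9 + 0xB7C1 = 0x1B68A → wrap carry → 0xB68B
  0xB68B + 0x80E5 = 0x13770 → wrap carry → 0x3771
One's-complement sum = 0x3771.
Checksum = ~0x3771 & 0xFFFF = 0xC88E.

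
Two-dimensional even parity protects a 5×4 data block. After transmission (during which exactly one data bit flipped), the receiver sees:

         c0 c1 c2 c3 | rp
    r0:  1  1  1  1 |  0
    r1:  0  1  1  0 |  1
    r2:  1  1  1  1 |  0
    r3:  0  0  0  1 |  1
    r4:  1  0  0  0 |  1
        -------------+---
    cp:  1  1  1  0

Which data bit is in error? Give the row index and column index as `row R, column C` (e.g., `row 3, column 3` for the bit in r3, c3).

row 1, column 3

Recompute each row's even parity and compare to rp:
  r0: data parity 0, sent rp 0 → ok
  r1: data parity 0, sent rp 1 → mismatch
  r2: data parity 0, sent rp 0 → ok
  r3: data parity 1, sent rp 1 → ok
  r4: data parity 1, sent rp 1 → ok
Recompute each column's even parity and compare to cp:
  c0: data parity 1, sent cp 1 → ok
  c1: data parity 1, sent cp 1 → ok
  c2: data parity 1, sent cp 1 → ok
  c3: data parity 1, sent cp 0 → mismatch
Exactly one row (r1) and one column (c3) fail → the flipped bit is at their intersection.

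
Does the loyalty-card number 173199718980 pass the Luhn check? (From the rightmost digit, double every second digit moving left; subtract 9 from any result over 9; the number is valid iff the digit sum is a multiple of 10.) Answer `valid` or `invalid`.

From the right, keep odd positions and double even positions (subtract 9 from any doubled value over 9):
  doubled (positions 2,4,...): 7 7 5 9 6 2 → sum 36
  kept (positions 1,3,...): 0 9 1 9 1 7 → sum 27
Total = 63.
63 mod 10 = 3, so the number is invalid.

invalid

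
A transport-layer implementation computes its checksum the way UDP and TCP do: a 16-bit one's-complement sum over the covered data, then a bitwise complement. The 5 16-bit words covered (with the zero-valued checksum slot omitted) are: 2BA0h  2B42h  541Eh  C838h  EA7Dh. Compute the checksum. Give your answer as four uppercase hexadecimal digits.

A248

One's-complement addition (fold any carry out of bit 15 back into bit 0):
  0x2BA0 + 0x2B42 = 0x056E2
  0x56E2 + 0x541E = 0x0AB00
  0xAB00 + 0xC838 = 0x17338 → wrap carry → 0x7339
  0x7339 + 0xEA7D = 0x15DB6 → wrap carry → 0x5DB7
One's-complement sum = 0x5DB7.
Checksum = ~0x5DB7 & 0xFFFF = 0xA248.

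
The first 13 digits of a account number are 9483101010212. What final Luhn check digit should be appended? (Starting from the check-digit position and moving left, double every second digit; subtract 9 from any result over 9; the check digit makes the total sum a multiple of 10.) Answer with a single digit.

Partial digits right→left: 2 1 2 0 1 0 1 0 1 3 8 4 9
Double every second digit counting from the check-digit position (so the 1st, 3rd, 5th, ... of the partial from the right).
  doubled (with −9 where >9): 4 4 2 2 2 7 9 → sum 30
  kept as-is: 1 0 0 0 3 4 → sum 8
Total = 30 + 8 = 38.
Check digit = (10 − (38 mod 10)) mod 10 = 2.

2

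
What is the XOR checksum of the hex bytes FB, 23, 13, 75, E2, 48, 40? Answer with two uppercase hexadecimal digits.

54

XOR the bytes together:
  start with 0xFB
  0xFB ⊕ 0x23 = 0xD8
  0xD8 ⊕ 0x13 = 0xCB
  0xCB ⊕ 0x75 = 0xBE
  0xBE ⊕ 0xE2 = 0x5C
  0x5C ⊕ 0x48 = 0x14
  0x14 ⊕ 0x40 = 0x54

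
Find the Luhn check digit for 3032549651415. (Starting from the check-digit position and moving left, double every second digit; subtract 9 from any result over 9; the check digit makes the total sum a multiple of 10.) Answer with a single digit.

Partial digits right→left: 5 1 4 1 5 6 9 4 5 2 3 0 3
Double every second digit counting from the check-digit position (so the 1st, 3rd, 5th, ... of the partial from the right).
  doubled (with −9 where >9): 1 8 1 9 1 6 6 → sum 32
  kept as-is: 1 1 6 4 2 0 → sum 14
Total = 32 + 14 = 46.
Check digit = (10 − (46 mod 10)) mod 10 = 4.

4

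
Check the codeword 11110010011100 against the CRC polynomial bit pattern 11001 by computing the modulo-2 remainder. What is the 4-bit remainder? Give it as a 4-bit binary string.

Modulo-2 division of 11110010011100 by 11001:
  pos 0: 11110 XOR 11001 = 00111
  pos 2: 11101 XOR 11001 = 00100
  pos 4: 10000 XOR 11001 = 01001
  pos 5: 10011 XOR 11001 = 01010
  pos 6: 10101 XOR 11001 = 01100
  pos 7: 11001 XOR 11001 = 00000
Remainder = 0000 (zero — the frame passes the CRC check).

0000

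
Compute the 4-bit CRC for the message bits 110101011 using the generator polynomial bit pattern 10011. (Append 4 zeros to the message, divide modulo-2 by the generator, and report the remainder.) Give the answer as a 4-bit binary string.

Append 4 zeros: 1101010110000. Divide by 10011 (XOR where the leading bit is 1):
  pos 0: 11010 XOR 10011 = 01001
  pos 1: 10011 XOR 10011 = 00000
  pos 7: 11000 XOR 10011 = 01011
  pos 8: 10110 XOR 10011 = 00101
Remainder (last 4 bits) = 0101. This is the CRC / FCS.

0101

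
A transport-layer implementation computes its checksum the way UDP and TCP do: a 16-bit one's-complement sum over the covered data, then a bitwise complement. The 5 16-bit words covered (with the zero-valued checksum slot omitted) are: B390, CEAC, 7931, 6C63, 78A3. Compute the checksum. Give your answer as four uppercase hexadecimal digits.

One's-complement addition (fold any carry out of bit 15 back into bit 0):
  0xB390 + 0xCEAC = 0x1823C → wrap carry → 0x823D
  0x823D + 0x7931 = 0x0FB6E
  0xFB6E + 0x6C63 = 0x167D1 → wrap carry → 0x67D2
  0x67D2 + 0x78A3 = 0x0E075
One's-complement sum = 0xE075.
Checksum = ~0xE075 & 0xFFFF = 0x1F8A.

1F8A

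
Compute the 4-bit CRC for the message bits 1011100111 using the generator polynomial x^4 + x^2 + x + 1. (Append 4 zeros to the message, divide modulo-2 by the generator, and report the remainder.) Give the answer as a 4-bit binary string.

0010

Append 4 zeros: 10111001110000. Divide by 10111 (XOR where the leading bit is 1):
  pos 0: 10111 XOR 10111 = 00000
  pos 7: 11100 XOR 10111 = 01011
  pos 8: 10110 XOR 10111 = 00001
Remainder (last 4 bits) = 0010. This is the CRC / FCS.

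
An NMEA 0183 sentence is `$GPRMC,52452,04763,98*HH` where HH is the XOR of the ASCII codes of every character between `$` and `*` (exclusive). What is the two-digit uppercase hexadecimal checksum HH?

64

XOR the ASCII codes of the payload characters:
  'G' = 0x47 → acc = 0x47
  'P' = 0x50 → acc = 0x17
  'R' = 0x52 → acc = 0x45
  'M' = 0x4D → acc = 0x08
  'C' = 0x43 → acc = 0x4B
  ',' = 0x2C → acc = 0x67
  '5' = 0x35 → acc = 0x52
  '2' = 0x32 → acc = 0x60
  '4' = 0x34 → acc = 0x54
  '5' = 0x35 → acc = 0x61
  '2' = 0x32 → acc = 0x53
  ',' = 0x2C → acc = 0x7F
  '0' = 0x30 → acc = 0x4F
  '4' = 0x34 → acc = 0x7B
  '7' = 0x37 → acc = 0x4C
  '6' = 0x36 → acc = 0x7A
  '3' = 0x33 → acc = 0x49
  ',' = 0x2C → acc = 0x65
  '9' = 0x39 → acc = 0x5C
  '8' = 0x38 → acc = 0x64
Checksum = 0x64.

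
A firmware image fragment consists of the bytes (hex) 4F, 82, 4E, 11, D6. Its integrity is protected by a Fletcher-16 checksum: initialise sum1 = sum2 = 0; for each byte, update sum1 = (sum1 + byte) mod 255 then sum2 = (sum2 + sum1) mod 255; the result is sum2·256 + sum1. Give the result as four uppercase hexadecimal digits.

Running sums (mod 255):
  after byte 0 (4F): sum1=79, sum2=79
  after byte 1 (82): sum1=209, sum2=33
  after byte 2 (4E): sum1=32, sum2=65
  after byte 3 (11): sum1=49, sum2=114
  after byte 4 (D6): sum1=8, sum2=122
Checksum = sum2·256 + sum1 = 122·256 + 8 = 31240 = 0x7A08.

7A08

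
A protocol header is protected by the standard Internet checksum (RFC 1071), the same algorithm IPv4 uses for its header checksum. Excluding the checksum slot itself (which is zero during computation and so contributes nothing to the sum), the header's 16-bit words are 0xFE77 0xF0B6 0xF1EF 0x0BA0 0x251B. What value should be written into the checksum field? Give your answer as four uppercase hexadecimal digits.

EE25

One's-complement addition (fold any carry out of bit 15 back into bit 0):
  0xFE77 + 0xF0B6 = 0x1EF2D → wrap carry → 0xEF2E
  0xEF2E + 0xF1EF = 0x1E11D → wrap carry → 0xE11E
  0xE11E + 0x0BA0 = 0x0ECBE
  0xECBE + 0x251B = 0x111D9 → wrap carry → 0x11DA
One's-complement sum = 0x11DA.
Checksum = ~0x11DA & 0xFFFF = 0xEE25.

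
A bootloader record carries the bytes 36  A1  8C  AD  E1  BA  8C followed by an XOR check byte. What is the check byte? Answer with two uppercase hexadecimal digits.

XOR the bytes together:
  start with 0x36
  0x36 ⊕ 0xA1 = 0x97
  0x97 ⊕ 0x8C = 0x1B
  0x1B ⊕ 0xAD = 0xB6
  0xB6 ⊕ 0xE1 = 0x57
  0x57 ⊕ 0xBA = 0xED
  0xED ⊕ 0x8C = 0x61

61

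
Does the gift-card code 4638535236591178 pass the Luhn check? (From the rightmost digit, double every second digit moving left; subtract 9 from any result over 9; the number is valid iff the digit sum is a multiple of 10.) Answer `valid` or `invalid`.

From the right, keep odd positions and double even positions (subtract 9 from any doubled value over 9):
  doubled (positions 2,4,...): 5 2 1 6 1 1 6 8 → sum 30
  kept (positions 1,3,...): 8 1 9 6 2 3 8 6 → sum 43
Total = 73.
73 mod 10 = 3, so the number is invalid.

invalid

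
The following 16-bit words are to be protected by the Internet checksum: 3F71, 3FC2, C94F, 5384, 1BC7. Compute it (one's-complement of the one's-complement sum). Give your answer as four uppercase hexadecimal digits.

4831

One's-complement addition (fold any carry out of bit 15 back into bit 0):
  0x3F71 + 0x3FC2 = 0x07F33
  0x7F33 + 0xC94F = 0x14882 → wrap carry → 0x4883
  0x4883 + 0x5384 = 0x09C07
  0x9C07 + 0x1BC7 = 0x0B7CE
One's-complement sum = 0xB7CE.
Checksum = ~0xB7CE & 0xFFFF = 0x4831.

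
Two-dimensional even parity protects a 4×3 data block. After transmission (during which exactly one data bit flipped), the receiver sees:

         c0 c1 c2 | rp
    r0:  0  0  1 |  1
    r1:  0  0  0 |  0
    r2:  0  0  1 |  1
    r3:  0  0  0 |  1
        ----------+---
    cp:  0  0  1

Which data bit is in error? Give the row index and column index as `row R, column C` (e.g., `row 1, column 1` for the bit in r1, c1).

row 3, column 2

Recompute each row's even parity and compare to rp:
  r0: data parity 1, sent rp 1 → ok
  r1: data parity 0, sent rp 0 → ok
  r2: data parity 1, sent rp 1 → ok
  r3: data parity 0, sent rp 1 → mismatch
Recompute each column's even parity and compare to cp:
  c0: data parity 0, sent cp 0 → ok
  c1: data parity 0, sent cp 0 → ok
  c2: data parity 0, sent cp 1 → mismatch
Exactly one row (r3) and one column (c2) fail → the flipped bit is at their intersection.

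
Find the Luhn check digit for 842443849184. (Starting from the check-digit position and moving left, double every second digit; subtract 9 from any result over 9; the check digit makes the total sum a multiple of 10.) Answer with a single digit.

Partial digits right→left: 4 8 1 9 4 8 3 4 4 2 4 8
Double every second digit counting from the check-digit position (so the 1st, 3rd, 5th, ... of the partial from the right).
  doubled (with −9 where >9): 8 2 8 6 8 8 → sum 40
  kept as-is: 8 9 8 4 2 8 → sum 39
Total = 40 + 39 = 79.
Check digit = (10 − (79 mod 10)) mod 10 = 1.

1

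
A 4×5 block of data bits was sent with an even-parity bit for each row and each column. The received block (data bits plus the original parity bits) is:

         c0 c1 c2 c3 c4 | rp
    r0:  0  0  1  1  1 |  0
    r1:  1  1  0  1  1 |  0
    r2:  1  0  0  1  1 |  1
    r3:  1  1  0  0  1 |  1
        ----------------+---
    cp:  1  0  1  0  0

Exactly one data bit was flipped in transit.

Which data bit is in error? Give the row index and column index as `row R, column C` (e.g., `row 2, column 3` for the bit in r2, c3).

row 0, column 3

Recompute each row's even parity and compare to rp:
  r0: data parity 1, sent rp 0 → mismatch
  r1: data parity 0, sent rp 0 → ok
  r2: data parity 1, sent rp 1 → ok
  r3: data parity 1, sent rp 1 → ok
Recompute each column's even parity and compare to cp:
  c0: data parity 1, sent cp 1 → ok
  c1: data parity 0, sent cp 0 → ok
  c2: data parity 1, sent cp 1 → ok
  c3: data parity 1, sent cp 0 → mismatch
  c4: data parity 0, sent cp 0 → ok
Exactly one row (r0) and one column (c3) fail → the flipped bit is at their intersection.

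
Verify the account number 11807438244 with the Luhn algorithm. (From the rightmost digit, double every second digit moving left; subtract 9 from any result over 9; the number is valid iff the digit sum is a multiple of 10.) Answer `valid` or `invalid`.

valid

From the right, keep odd positions and double even positions (subtract 9 from any doubled value over 9):
  doubled (positions 2,4,...): 8 7 8 0 2 → sum 25
  kept (positions 1,3,...): 4 2 3 7 8 1 → sum 25
Total = 50.
50 mod 10 = 0, so the number is valid.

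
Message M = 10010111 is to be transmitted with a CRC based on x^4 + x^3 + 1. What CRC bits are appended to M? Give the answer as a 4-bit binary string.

Append 4 zeros: 100101110000. Divide by 11001 (XOR where the leading bit is 1):
  pos 0: 10010 XOR 11001 = 01011
  pos 1: 10111 XOR 11001 = 01110
  pos 2: 11101 XOR 11001 = 00100
  pos 4: 10010 XOR 11001 = 01011
  pos 5: 10110 XOR 11001 = 01111
  pos 6: 11110 XOR 11001 = 00111
Remainder (last 4 bits) = 1110. This is the CRC / FCS.

1110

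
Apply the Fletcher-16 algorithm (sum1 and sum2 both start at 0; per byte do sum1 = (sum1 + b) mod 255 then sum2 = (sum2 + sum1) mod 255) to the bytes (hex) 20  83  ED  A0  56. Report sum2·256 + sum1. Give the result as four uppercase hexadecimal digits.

1088

Running sums (mod 255):
  after byte 0 (20): sum1=32, sum2=32
  after byte 1 (83): sum1=163, sum2=195
  after byte 2 (ED): sum1=145, sum2=85
  after byte 3 (A0): sum1=50, sum2=135
  after byte 4 (56): sum1=136, sum2=16
Checksum = sum2·256 + sum1 = 16·256 + 136 = 4232 = 0x1088.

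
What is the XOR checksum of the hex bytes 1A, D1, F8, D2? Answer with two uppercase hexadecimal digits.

XOR the bytes together:
  start with 0x1A
  0x1A ⊕ 0xD1 = 0xCB
  0xCB ⊕ 0xF8 = 0x33
  0x33 ⊕ 0xD2 = 0xE1

E1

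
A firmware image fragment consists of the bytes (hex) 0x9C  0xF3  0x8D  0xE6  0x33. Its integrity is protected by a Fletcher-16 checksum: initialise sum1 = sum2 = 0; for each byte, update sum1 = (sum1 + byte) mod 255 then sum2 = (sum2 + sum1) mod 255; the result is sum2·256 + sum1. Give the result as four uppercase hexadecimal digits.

8838

Running sums (mod 255):
  after byte 0 (0x9C): sum1=156, sum2=156
  after byte 1 (0xF3): sum1=144, sum2=45
  after byte 2 (0x8D): sum1=30, sum2=75
  after byte 3 (0xE6): sum1=5, sum2=80
  after byte 4 (0x33): sum1=56, sum2=136
Checksum = sum2·256 + sum1 = 136·256 + 56 = 34872 = 0x8838.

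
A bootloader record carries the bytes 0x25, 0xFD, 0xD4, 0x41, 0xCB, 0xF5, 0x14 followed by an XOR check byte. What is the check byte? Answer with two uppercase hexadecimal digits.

67

XOR the bytes together:
  start with 0x25
  0x25 ⊕ 0xFD = 0xD8
  0xD8 ⊕ 0xD4 = 0x0C
  0x0C ⊕ 0x41 = 0x4D
  0x4D ⊕ 0xCB = 0x86
  0x86 ⊕ 0xF5 = 0x73
  0x73 ⊕ 0x14 = 0x67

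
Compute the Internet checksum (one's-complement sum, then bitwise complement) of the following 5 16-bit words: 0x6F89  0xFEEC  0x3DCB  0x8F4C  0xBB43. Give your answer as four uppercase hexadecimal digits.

One's-complement addition (fold any carry out of bit 15 back into bit 0):
  0x6F89 + 0xFEEC = 0x16E75 → wrap carry → 0x6E76
  0x6E76 + 0x3DCB = 0x0AC41
  0xAC41 + 0x8F4C = 0x13B8D → wrap carry → 0x3B8E
  0x3B8E + 0xBB43 = 0x0F6D1
One's-complement sum = 0xF6D1.
Checksum = ~0xF6D1 & 0xFFFF = 0x092E.

092E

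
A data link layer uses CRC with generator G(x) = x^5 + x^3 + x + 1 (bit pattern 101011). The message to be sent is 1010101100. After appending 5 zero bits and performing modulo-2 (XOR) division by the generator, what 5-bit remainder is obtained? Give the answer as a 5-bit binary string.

Append 5 zeros: 101010110000000. Divide by 101011 (XOR where the leading bit is 1):
  pos 0: 101010 XOR 101011 = 000001
  pos 5: 111000 XOR 101011 = 010011
  pos 6: 100110 XOR 101011 = 001101
  pos 8: 110100 XOR 101011 = 011111
  pos 9: 111110 XOR 101011 = 010101
Remainder (last 5 bits) = 10101. This is the CRC / FCS.

10101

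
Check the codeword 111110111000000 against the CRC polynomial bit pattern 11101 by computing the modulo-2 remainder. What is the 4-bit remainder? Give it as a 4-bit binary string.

Modulo-2 division of 111110111000000 by 11101:
  pos 0: 11111 XOR 11101 = 00010
  pos 3: 10011 XOR 11101 = 01110
  pos 4: 11101 XOR 11101 = 00000
Remainder = 0000 (zero — the frame passes the CRC check).

0000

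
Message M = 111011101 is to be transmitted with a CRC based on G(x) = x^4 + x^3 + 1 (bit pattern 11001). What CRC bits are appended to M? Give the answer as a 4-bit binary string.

1011

Append 4 zeros: 1110111010000. Divide by 11001 (XOR where the leading bit is 1):
  pos 0: 11101 XOR 11001 = 00100
  pos 2: 10011 XOR 11001 = 01010
  pos 3: 10100 XOR 11001 = 01101
  pos 4: 11011 XOR 11001 = 00010
  pos 7: 10000 XOR 11001 = 01001
  pos 8: 10010 XOR 11001 = 01011
Remainder (last 4 bits) = 1011. This is the CRC / FCS.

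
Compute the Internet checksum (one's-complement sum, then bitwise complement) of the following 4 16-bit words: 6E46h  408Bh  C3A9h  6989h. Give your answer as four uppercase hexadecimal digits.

One's-complement addition (fold any carry out of bit 15 back into bit 0):
  0x6E46 + 0x408B = 0x0AED1
  0xAED1 + 0xC3A9 = 0x1727A → wrap carry → 0x727B
  0x727B + 0x6989 = 0x0DC04
One's-complement sum = 0xDC04.
Checksum = ~0xDC04 & 0xFFFF = 0x23FB.

23FB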